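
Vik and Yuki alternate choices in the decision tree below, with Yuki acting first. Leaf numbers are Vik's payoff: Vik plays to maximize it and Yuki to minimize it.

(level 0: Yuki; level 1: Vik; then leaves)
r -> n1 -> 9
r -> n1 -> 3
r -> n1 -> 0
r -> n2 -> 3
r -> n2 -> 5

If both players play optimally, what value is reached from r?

5

n1 (Vik): max(9, 3, 0) = 9
n2 (Vik): max(3, 5) = 5
r (Yuki): min(9, 5) = 5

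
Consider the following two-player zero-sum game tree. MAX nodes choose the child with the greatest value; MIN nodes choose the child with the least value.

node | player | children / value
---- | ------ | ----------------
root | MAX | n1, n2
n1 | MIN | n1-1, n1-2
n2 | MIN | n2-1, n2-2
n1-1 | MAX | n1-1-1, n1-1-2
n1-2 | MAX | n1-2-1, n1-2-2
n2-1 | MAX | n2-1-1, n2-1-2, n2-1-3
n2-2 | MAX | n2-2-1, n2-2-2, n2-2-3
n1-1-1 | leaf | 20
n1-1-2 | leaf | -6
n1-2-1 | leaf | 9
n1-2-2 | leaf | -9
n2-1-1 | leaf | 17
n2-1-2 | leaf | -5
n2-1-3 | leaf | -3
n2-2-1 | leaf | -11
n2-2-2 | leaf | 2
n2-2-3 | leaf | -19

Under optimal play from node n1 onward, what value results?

9

n1-1 (MAX): max(20, -6) = 20
n1-2 (MAX): max(9, -9) = 9
n1 (MIN): min(20, 9) = 9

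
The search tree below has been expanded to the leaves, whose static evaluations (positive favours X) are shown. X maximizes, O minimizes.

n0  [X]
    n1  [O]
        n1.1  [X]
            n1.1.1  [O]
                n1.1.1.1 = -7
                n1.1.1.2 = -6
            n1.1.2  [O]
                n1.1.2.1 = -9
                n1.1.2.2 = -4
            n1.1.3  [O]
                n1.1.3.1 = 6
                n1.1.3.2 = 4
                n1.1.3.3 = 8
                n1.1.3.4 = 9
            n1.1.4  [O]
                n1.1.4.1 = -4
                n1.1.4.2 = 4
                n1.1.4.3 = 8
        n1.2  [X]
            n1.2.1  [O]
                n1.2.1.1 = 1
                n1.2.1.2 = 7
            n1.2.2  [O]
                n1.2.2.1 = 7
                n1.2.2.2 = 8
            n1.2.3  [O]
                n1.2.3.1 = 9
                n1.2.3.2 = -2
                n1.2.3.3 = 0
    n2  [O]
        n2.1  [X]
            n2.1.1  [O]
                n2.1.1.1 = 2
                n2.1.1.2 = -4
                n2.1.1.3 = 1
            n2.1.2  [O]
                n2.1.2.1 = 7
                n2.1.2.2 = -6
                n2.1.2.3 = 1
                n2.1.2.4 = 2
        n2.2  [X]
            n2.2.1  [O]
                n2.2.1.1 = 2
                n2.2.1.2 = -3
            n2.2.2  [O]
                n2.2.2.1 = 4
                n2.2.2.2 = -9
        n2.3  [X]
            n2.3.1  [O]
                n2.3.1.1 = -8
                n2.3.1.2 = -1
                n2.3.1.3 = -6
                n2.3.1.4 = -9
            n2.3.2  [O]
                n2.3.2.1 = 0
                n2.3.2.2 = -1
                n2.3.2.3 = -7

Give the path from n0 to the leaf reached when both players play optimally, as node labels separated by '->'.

n1.1.1 (O): min(-7, -6) = -7
n1.1.2 (O): min(-9, -4) = -9
n1.1.3 (O): min(6, 4, 8, 9) = 4
n1.1.4 (O): min(-4, 4, 8) = -4
n1.1 (X): max(-7, -9, 4, -4) = 4
n1.2.1 (O): min(1, 7) = 1
n1.2.2 (O): min(7, 8) = 7
n1.2.3 (O): min(9, -2, 0) = -2
n1.2 (X): max(1, 7, -2) = 7
n1 (O): min(4, 7) = 4
n2.1.1 (O): min(2, -4, 1) = -4
n2.1.2 (O): min(7, -6, 1, 2) = -6
n2.1 (X): max(-4, -6) = -4
n2.2.1 (O): min(2, -3) = -3
n2.2.2 (O): min(4, -9) = -9
n2.2 (X): max(-3, -9) = -3
n2.3.1 (O): min(-8, -1, -6, -9) = -9
n2.3.2 (O): min(0, -1, -7) = -7
n2.3 (X): max(-9, -7) = -7
n2 (O): min(-4, -3, -7) = -7
n0 (X): max(4, -7) = 4
At n0, X picks n1 (highest: 4).
At n1, O picks n1.1 (lowest: 4).
At n1.1, X picks n1.1.3 (highest: 4).
At n1.1.3, O picks n1.1.3.2 (lowest: 4).
Terminal value 4.

n0 -> n1 -> n1.1 -> n1.1.3 -> n1.1.3.2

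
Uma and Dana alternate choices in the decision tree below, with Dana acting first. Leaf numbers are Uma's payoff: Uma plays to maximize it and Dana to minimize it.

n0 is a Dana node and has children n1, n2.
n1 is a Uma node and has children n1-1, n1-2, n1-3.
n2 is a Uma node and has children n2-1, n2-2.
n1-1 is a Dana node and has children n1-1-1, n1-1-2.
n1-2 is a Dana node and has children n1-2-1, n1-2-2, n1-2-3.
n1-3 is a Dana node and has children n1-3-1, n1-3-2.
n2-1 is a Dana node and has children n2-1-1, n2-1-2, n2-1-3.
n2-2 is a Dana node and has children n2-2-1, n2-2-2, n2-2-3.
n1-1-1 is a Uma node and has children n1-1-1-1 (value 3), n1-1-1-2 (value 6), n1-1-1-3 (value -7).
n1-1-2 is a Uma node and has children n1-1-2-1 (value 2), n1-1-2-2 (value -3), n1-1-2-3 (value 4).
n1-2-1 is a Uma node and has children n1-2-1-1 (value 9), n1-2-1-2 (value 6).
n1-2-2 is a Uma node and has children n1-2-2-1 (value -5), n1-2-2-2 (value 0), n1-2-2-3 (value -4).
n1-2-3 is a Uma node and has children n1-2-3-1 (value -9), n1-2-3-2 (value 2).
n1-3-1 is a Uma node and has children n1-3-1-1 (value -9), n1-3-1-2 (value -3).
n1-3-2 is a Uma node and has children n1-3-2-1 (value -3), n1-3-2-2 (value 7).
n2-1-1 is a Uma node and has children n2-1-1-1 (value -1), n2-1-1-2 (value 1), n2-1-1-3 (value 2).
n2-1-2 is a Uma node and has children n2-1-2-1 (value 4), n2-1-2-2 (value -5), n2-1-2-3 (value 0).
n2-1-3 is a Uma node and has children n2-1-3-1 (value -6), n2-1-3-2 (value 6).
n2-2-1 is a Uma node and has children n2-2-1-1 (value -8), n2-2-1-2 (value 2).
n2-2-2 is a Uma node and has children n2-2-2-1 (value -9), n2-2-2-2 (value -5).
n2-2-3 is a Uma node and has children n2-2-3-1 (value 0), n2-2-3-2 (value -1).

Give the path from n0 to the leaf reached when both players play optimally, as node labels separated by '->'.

n0 -> n2 -> n2-1 -> n2-1-1 -> n2-1-1-3

n1-1-1 (Uma): max(3, 6, -7) = 6
n1-1-2 (Uma): max(2, -3, 4) = 4
n1-1 (Dana): min(6, 4) = 4
n1-2-1 (Uma): max(9, 6) = 9
n1-2-2 (Uma): max(-5, 0, -4) = 0
n1-2-3 (Uma): max(-9, 2) = 2
n1-2 (Dana): min(9, 0, 2) = 0
n1-3-1 (Uma): max(-9, -3) = -3
n1-3-2 (Uma): max(-3, 7) = 7
n1-3 (Dana): min(-3, 7) = -3
n1 (Uma): max(4, 0, -3) = 4
n2-1-1 (Uma): max(-1, 1, 2) = 2
n2-1-2 (Uma): max(4, -5, 0) = 4
n2-1-3 (Uma): max(-6, 6) = 6
n2-1 (Dana): min(2, 4, 6) = 2
n2-2-1 (Uma): max(-8, 2) = 2
n2-2-2 (Uma): max(-9, -5) = -5
n2-2-3 (Uma): max(0, -1) = 0
n2-2 (Dana): min(2, -5, 0) = -5
n2 (Uma): max(2, -5) = 2
n0 (Dana): min(4, 2) = 2
At n0, Dana picks n2 (lowest: 2).
At n2, Uma picks n2-1 (highest: 2).
At n2-1, Dana picks n2-1-1 (lowest: 2).
At n2-1-1, Uma picks n2-1-1-3 (highest: 2).
Terminal value 2.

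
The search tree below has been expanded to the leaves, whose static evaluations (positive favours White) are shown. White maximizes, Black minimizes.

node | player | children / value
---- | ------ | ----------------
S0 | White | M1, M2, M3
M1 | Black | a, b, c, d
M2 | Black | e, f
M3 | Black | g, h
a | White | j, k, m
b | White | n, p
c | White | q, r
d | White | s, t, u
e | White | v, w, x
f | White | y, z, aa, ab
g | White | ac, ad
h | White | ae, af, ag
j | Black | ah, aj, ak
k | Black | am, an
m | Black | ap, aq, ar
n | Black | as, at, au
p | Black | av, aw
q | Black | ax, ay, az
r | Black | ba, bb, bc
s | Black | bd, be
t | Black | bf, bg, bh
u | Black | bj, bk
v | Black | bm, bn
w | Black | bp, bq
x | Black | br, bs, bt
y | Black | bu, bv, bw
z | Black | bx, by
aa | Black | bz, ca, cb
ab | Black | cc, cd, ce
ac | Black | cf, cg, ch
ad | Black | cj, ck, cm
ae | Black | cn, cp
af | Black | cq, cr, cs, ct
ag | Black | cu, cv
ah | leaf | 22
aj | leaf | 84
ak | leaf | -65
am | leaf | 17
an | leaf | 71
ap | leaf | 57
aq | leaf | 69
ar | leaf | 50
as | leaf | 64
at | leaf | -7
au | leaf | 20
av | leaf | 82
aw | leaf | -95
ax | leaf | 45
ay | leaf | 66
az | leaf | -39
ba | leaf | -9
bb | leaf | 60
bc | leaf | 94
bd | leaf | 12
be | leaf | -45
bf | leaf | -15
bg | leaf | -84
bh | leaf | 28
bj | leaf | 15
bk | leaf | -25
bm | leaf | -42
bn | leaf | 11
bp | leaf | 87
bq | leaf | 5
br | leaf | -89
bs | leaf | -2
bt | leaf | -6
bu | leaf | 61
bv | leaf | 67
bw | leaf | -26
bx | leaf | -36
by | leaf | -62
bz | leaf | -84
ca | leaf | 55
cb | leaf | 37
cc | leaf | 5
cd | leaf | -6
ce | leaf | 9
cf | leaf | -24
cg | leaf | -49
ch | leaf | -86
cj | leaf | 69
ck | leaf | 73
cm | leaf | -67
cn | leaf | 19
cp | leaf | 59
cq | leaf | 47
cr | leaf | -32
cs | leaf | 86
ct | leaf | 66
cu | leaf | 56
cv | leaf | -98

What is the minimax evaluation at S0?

-6

j (Black): min(22, 84, -65) = -65
k (Black): min(17, 71) = 17
m (Black): min(57, 69, 50) = 50
a (White): max(-65, 17, 50) = 50
n (Black): min(64, -7, 20) = -7
p (Black): min(82, -95) = -95
b (White): max(-7, -95) = -7
q (Black): min(45, 66, -39) = -39
r (Black): min(-9, 60, 94) = -9
c (White): max(-39, -9) = -9
s (Black): min(12, -45) = -45
t (Black): min(-15, -84, 28) = -84
u (Black): min(15, -25) = -25
d (White): max(-45, -84, -25) = -25
M1 (Black): min(50, -7, -9, -25) = -25
v (Black): min(-42, 11) = -42
w (Black): min(87, 5) = 5
x (Black): min(-89, -2, -6) = -89
e (White): max(-42, 5, -89) = 5
y (Black): min(61, 67, -26) = -26
z (Black): min(-36, -62) = -62
aa (Black): min(-84, 55, 37) = -84
ab (Black): min(5, -6, 9) = -6
f (White): max(-26, -62, -84, -6) = -6
M2 (Black): min(5, -6) = -6
ac (Black): min(-24, -49, -86) = -86
ad (Black): min(69, 73, -67) = -67
g (White): max(-86, -67) = -67
ae (Black): min(19, 59) = 19
af (Black): min(47, -32, 86, 66) = -32
ag (Black): min(56, -98) = -98
h (White): max(19, -32, -98) = 19
M3 (Black): min(-67, 19) = -67
S0 (White): max(-25, -6, -67) = -6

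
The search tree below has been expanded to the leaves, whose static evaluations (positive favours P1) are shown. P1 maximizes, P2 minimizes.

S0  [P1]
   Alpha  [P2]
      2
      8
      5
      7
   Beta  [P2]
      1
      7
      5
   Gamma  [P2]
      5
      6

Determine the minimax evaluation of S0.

Alpha (P2): min(2, 8, 5, 7) = 2
Beta (P2): min(1, 7, 5) = 1
Gamma (P2): min(5, 6) = 5
S0 (P1): max(2, 1, 5) = 5

5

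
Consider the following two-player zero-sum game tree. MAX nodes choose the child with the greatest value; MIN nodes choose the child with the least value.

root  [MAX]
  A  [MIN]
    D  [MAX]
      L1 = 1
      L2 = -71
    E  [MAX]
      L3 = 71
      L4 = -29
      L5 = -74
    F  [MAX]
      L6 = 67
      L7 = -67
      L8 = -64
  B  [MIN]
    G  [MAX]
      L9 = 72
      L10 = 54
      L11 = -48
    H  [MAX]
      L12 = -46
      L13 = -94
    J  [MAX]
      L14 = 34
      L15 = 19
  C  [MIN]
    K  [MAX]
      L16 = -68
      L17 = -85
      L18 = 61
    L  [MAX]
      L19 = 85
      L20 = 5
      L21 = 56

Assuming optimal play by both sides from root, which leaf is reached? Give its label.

D (MAX): max(1, -71) = 1
E (MAX): max(71, -29, -74) = 71
F (MAX): max(67, -67, -64) = 67
A (MIN): min(1, 71, 67) = 1
G (MAX): max(72, 54, -48) = 72
H (MAX): max(-46, -94) = -46
J (MAX): max(34, 19) = 34
B (MIN): min(72, -46, 34) = -46
K (MAX): max(-68, -85, 61) = 61
L (MAX): max(85, 5, 56) = 85
C (MIN): min(61, 85) = 61
root (MAX): max(1, -46, 61) = 61
At root, MAX picks C (highest: 61).
At C, MIN picks K (lowest: 61).
At K, MAX picks L18 (highest: 61).
Terminal value 61.

L18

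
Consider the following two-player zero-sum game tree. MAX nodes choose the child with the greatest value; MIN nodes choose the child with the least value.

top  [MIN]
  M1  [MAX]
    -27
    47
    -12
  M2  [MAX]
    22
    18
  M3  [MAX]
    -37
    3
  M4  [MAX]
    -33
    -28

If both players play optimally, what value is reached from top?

-28

M1 (MAX): max(-27, 47, -12) = 47
M2 (MAX): max(22, 18) = 22
M3 (MAX): max(-37, 3) = 3
M4 (MAX): max(-33, -28) = -28
top (MIN): min(47, 22, 3, -28) = -28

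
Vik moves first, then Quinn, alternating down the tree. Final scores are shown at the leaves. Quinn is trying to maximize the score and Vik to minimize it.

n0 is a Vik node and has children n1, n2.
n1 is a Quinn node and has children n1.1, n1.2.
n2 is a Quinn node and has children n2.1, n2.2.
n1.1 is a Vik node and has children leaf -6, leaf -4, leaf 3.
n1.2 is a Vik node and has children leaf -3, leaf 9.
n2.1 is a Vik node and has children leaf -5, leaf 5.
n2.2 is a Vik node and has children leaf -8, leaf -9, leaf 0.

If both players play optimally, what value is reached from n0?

-5

n1.1 (Vik): min(-6, -4, 3) = -6
n1.2 (Vik): min(-3, 9) = -3
n1 (Quinn): max(-6, -3) = -3
n2.1 (Vik): min(-5, 5) = -5
n2.2 (Vik): min(-8, -9, 0) = -9
n2 (Quinn): max(-5, -9) = -5
n0 (Vik): min(-3, -5) = -5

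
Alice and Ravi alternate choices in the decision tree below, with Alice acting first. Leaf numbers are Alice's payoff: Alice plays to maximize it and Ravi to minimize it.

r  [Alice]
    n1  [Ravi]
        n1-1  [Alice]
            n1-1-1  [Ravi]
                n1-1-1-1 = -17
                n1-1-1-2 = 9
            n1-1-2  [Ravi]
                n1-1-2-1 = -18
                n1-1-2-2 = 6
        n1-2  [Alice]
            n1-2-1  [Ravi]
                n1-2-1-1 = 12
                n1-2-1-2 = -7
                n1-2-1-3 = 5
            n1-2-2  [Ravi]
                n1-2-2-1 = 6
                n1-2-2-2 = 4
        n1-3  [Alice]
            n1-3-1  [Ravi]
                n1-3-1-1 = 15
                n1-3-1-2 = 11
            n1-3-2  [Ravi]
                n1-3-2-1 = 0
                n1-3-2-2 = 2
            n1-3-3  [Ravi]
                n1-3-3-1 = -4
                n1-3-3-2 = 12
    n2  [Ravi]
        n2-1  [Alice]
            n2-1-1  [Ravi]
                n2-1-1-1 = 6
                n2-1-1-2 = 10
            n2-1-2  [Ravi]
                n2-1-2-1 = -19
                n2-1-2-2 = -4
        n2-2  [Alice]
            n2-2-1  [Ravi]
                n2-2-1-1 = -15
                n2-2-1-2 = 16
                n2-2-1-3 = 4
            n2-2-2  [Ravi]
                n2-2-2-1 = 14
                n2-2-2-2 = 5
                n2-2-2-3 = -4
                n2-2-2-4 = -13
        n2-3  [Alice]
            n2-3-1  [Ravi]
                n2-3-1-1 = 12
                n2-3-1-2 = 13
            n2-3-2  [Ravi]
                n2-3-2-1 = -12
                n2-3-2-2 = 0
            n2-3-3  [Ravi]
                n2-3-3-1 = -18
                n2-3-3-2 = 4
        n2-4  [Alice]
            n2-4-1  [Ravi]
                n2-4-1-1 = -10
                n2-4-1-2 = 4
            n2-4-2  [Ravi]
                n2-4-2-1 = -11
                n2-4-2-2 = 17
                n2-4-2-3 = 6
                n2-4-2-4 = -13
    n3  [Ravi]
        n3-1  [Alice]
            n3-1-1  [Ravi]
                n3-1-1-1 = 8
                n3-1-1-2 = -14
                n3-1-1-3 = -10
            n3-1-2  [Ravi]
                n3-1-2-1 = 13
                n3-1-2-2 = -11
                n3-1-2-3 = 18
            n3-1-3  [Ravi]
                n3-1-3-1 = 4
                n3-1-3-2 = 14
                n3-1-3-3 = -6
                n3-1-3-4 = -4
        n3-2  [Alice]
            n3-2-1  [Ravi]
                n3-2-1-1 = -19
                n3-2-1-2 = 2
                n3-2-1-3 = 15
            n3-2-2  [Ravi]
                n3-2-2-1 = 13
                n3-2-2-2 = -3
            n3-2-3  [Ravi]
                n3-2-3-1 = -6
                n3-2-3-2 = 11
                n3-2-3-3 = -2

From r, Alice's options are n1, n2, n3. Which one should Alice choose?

n1-1-1 (Ravi): min(-17, 9) = -17
n1-1-2 (Ravi): min(-18, 6) = -18
n1-1 (Alice): max(-17, -18) = -17
n1-2-1 (Ravi): min(12, -7, 5) = -7
n1-2-2 (Ravi): min(6, 4) = 4
n1-2 (Alice): max(-7, 4) = 4
n1-3-1 (Ravi): min(15, 11) = 11
n1-3-2 (Ravi): min(0, 2) = 0
n1-3-3 (Ravi): min(-4, 12) = -4
n1-3 (Alice): max(11, 0, -4) = 11
n1 (Ravi): min(-17, 4, 11) = -17
n2-1-1 (Ravi): min(6, 10) = 6
n2-1-2 (Ravi): min(-19, -4) = -19
n2-1 (Alice): max(6, -19) = 6
n2-2-1 (Ravi): min(-15, 16, 4) = -15
n2-2-2 (Ravi): min(14, 5, -4, -13) = -13
n2-2 (Alice): max(-15, -13) = -13
n2-3-1 (Ravi): min(12, 13) = 12
n2-3-2 (Ravi): min(-12, 0) = -12
n2-3-3 (Ravi): min(-18, 4) = -18
n2-3 (Alice): max(12, -12, -18) = 12
n2-4-1 (Ravi): min(-10, 4) = -10
n2-4-2 (Ravi): min(-11, 17, 6, -13) = -13
n2-4 (Alice): max(-10, -13) = -10
n2 (Ravi): min(6, -13, 12, -10) = -13
n3-1-1 (Ravi): min(8, -14, -10) = -14
n3-1-2 (Ravi): min(13, -11, 18) = -11
n3-1-3 (Ravi): min(4, 14, -6, -4) = -6
n3-1 (Alice): max(-14, -11, -6) = -6
n3-2-1 (Ravi): min(-19, 2, 15) = -19
n3-2-2 (Ravi): min(13, -3) = -3
n3-2-3 (Ravi): min(-6, 11, -2) = -6
n3-2 (Alice): max(-19, -3, -6) = -3
n3 (Ravi): min(-6, -3) = -6
r (Alice): max(-17, -13, -6) = -6
Alice at r wants the highest of {n1=-17, n2=-13, n3=-6}, so chooses n3.

n3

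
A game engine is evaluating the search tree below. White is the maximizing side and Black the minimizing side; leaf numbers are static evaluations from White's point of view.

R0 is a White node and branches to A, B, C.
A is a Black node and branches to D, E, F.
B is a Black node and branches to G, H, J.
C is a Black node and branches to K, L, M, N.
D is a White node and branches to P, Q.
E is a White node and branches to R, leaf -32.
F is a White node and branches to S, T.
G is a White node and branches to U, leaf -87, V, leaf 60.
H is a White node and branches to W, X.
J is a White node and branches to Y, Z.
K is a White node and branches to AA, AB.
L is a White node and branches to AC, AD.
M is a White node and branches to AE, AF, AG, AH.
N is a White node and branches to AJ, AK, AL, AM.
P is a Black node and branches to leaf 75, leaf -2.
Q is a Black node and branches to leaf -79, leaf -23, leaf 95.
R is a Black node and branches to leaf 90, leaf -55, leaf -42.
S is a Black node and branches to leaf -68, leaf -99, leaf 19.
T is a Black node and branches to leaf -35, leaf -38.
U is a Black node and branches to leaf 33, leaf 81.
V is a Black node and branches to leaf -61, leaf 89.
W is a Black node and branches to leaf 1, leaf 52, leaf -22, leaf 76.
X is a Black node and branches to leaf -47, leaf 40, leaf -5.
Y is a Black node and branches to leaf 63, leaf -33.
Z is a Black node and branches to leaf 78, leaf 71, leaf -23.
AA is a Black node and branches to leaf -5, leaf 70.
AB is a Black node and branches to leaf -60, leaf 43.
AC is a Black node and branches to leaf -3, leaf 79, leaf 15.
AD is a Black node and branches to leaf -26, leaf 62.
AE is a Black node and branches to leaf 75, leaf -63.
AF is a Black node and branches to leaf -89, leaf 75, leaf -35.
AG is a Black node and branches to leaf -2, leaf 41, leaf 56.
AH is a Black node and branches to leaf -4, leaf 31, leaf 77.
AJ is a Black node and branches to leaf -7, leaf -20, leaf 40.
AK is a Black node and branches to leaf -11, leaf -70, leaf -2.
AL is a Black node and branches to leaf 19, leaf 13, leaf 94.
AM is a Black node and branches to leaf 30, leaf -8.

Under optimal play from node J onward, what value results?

Y (Black): min(63, -33) = -33
Z (Black): min(78, 71, -23) = -23
J (White): max(-33, -23) = -23

-23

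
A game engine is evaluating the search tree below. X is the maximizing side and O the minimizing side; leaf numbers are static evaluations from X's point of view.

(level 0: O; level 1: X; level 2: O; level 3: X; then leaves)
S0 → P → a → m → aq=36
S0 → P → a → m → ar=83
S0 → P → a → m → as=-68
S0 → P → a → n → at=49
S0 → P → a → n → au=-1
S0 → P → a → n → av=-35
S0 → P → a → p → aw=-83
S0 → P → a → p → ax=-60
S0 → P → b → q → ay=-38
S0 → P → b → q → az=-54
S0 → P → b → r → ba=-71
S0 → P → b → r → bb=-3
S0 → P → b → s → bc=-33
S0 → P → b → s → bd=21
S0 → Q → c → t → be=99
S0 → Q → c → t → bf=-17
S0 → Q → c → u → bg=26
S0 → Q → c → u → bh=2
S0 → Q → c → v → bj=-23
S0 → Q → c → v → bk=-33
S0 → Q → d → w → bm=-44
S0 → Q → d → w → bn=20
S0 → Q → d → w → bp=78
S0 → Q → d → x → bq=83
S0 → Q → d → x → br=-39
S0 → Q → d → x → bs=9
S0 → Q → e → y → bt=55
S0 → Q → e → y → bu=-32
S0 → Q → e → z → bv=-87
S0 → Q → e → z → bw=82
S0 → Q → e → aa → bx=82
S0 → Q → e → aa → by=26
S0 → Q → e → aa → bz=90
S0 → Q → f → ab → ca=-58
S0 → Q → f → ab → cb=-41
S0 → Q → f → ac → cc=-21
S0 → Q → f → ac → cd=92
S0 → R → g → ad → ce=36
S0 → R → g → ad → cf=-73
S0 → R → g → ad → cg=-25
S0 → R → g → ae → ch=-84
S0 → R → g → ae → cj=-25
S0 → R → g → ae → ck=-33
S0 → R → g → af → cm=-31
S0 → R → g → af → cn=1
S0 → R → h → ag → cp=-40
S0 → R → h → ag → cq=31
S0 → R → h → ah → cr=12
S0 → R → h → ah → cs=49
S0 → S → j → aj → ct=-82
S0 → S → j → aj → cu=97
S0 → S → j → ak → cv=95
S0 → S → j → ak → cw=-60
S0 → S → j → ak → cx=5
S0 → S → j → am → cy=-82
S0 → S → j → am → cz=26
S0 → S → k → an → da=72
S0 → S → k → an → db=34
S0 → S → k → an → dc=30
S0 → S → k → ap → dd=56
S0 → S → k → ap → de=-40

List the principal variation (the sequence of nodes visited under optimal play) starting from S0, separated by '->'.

S0 -> P -> b -> q -> ay

m (X): max(36, 83, -68) = 83
n (X): max(49, -1, -35) = 49
p (X): max(-83, -60) = -60
a (O): min(83, 49, -60) = -60
q (X): max(-38, -54) = -38
r (X): max(-71, -3) = -3
s (X): max(-33, 21) = 21
b (O): min(-38, -3, 21) = -38
P (X): max(-60, -38) = -38
t (X): max(99, -17) = 99
u (X): max(26, 2) = 26
v (X): max(-23, -33) = -23
c (O): min(99, 26, -23) = -23
w (X): max(-44, 20, 78) = 78
x (X): max(83, -39, 9) = 83
d (O): min(78, 83) = 78
y (X): max(55, -32) = 55
z (X): max(-87, 82) = 82
aa (X): max(82, 26, 90) = 90
e (O): min(55, 82, 90) = 55
ab (X): max(-58, -41) = -41
ac (X): max(-21, 92) = 92
f (O): min(-41, 92) = -41
Q (X): max(-23, 78, 55, -41) = 78
ad (X): max(36, -73, -25) = 36
ae (X): max(-84, -25, -33) = -25
af (X): max(-31, 1) = 1
g (O): min(36, -25, 1) = -25
ag (X): max(-40, 31) = 31
ah (X): max(12, 49) = 49
h (O): min(31, 49) = 31
R (X): max(-25, 31) = 31
aj (X): max(-82, 97) = 97
ak (X): max(95, -60, 5) = 95
am (X): max(-82, 26) = 26
j (O): min(97, 95, 26) = 26
an (X): max(72, 34, 30) = 72
ap (X): max(56, -40) = 56
k (O): min(72, 56) = 56
S (X): max(26, 56) = 56
S0 (O): min(-38, 78, 31, 56) = -38
At S0, O picks P (lowest: -38).
At P, X picks b (highest: -38).
At b, O picks q (lowest: -38).
At q, X picks ay (highest: -38).
Terminal value -38.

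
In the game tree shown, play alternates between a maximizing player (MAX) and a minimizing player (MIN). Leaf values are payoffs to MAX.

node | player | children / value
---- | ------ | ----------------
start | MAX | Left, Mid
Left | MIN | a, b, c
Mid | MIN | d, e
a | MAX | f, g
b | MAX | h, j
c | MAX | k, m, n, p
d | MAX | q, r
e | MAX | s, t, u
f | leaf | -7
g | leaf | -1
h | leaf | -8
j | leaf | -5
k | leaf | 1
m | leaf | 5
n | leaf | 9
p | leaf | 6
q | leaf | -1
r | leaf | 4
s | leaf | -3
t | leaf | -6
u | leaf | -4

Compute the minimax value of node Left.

a (MAX): max(-7, -1) = -1
b (MAX): max(-8, -5) = -5
c (MAX): max(1, 5, 9, 6) = 9
Left (MIN): min(-1, -5, 9) = -5

-5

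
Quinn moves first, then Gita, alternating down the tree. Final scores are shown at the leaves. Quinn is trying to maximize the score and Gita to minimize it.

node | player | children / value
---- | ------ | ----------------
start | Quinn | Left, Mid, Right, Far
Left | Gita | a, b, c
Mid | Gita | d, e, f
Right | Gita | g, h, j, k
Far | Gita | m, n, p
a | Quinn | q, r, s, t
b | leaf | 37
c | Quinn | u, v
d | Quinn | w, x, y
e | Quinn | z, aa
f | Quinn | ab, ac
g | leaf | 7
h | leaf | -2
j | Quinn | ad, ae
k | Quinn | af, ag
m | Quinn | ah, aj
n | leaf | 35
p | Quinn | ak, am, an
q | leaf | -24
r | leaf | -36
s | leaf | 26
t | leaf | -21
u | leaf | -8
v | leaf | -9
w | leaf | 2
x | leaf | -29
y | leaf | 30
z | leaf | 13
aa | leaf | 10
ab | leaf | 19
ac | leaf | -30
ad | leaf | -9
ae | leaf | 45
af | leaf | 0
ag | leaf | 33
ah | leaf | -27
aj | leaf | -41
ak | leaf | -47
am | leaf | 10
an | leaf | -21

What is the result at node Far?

-27

m (Quinn): max(-27, -41) = -27
p (Quinn): max(-47, 10, -21) = 10
Far (Gita): min(-27, 35, 10) = -27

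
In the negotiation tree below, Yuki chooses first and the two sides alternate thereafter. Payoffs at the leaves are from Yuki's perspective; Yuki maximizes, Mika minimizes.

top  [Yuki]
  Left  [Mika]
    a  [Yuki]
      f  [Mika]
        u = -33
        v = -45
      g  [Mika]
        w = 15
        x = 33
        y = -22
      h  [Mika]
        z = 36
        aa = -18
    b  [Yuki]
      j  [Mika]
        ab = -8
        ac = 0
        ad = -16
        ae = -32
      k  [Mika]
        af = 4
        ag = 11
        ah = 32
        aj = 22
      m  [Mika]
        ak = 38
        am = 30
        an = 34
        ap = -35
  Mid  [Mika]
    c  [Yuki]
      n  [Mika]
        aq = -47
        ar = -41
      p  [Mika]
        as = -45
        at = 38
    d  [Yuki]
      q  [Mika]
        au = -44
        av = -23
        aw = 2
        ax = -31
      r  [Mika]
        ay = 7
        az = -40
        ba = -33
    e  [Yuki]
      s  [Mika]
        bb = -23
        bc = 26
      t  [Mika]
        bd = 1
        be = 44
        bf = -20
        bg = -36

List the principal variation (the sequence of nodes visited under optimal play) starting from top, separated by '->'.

f (Mika): min(-33, -45) = -45
g (Mika): min(15, 33, -22) = -22
h (Mika): min(36, -18) = -18
a (Yuki): max(-45, -22, -18) = -18
j (Mika): min(-8, 0, -16, -32) = -32
k (Mika): min(4, 11, 32, 22) = 4
m (Mika): min(38, 30, 34, -35) = -35
b (Yuki): max(-32, 4, -35) = 4
Left (Mika): min(-18, 4) = -18
n (Mika): min(-47, -41) = -47
p (Mika): min(-45, 38) = -45
c (Yuki): max(-47, -45) = -45
q (Mika): min(-44, -23, 2, -31) = -44
r (Mika): min(7, -40, -33) = -40
d (Yuki): max(-44, -40) = -40
s (Mika): min(-23, 26) = -23
t (Mika): min(1, 44, -20, -36) = -36
e (Yuki): max(-23, -36) = -23
Mid (Mika): min(-45, -40, -23) = -45
top (Yuki): max(-18, -45) = -18
At top, Yuki picks Left (highest: -18).
At Left, Mika picks a (lowest: -18).
At a, Yuki picks h (highest: -18).
At h, Mika picks aa (lowest: -18).
Terminal value -18.

top -> Left -> a -> h -> aa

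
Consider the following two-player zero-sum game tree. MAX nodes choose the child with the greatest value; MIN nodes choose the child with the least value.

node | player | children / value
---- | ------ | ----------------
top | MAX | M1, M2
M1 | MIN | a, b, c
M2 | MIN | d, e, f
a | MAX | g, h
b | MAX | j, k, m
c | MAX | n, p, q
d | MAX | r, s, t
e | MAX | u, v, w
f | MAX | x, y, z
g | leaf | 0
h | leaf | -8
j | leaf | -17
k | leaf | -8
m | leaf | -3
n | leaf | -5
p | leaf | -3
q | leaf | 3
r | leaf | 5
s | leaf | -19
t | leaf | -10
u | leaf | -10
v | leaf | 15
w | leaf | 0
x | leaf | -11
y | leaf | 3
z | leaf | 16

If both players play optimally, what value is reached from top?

5

a (MAX): max(0, -8) = 0
b (MAX): max(-17, -8, -3) = -3
c (MAX): max(-5, -3, 3) = 3
M1 (MIN): min(0, -3, 3) = -3
d (MAX): max(5, -19, -10) = 5
e (MAX): max(-10, 15, 0) = 15
f (MAX): max(-11, 3, 16) = 16
M2 (MIN): min(5, 15, 16) = 5
top (MAX): max(-3, 5) = 5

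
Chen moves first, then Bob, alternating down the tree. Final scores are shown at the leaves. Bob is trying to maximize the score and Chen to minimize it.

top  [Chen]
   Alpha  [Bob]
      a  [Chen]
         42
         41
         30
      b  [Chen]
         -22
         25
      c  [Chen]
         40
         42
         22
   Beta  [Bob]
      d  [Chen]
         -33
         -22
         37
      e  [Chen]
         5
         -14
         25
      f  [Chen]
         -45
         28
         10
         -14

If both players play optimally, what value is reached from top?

-14

a (Chen): min(42, 41, 30) = 30
b (Chen): min(-22, 25) = -22
c (Chen): min(40, 42, 22) = 22
Alpha (Bob): max(30, -22, 22) = 30
d (Chen): min(-33, -22, 37) = -33
e (Chen): min(5, -14, 25) = -14
f (Chen): min(-45, 28, 10, -14) = -45
Beta (Bob): max(-33, -14, -45) = -14
top (Chen): min(30, -14) = -14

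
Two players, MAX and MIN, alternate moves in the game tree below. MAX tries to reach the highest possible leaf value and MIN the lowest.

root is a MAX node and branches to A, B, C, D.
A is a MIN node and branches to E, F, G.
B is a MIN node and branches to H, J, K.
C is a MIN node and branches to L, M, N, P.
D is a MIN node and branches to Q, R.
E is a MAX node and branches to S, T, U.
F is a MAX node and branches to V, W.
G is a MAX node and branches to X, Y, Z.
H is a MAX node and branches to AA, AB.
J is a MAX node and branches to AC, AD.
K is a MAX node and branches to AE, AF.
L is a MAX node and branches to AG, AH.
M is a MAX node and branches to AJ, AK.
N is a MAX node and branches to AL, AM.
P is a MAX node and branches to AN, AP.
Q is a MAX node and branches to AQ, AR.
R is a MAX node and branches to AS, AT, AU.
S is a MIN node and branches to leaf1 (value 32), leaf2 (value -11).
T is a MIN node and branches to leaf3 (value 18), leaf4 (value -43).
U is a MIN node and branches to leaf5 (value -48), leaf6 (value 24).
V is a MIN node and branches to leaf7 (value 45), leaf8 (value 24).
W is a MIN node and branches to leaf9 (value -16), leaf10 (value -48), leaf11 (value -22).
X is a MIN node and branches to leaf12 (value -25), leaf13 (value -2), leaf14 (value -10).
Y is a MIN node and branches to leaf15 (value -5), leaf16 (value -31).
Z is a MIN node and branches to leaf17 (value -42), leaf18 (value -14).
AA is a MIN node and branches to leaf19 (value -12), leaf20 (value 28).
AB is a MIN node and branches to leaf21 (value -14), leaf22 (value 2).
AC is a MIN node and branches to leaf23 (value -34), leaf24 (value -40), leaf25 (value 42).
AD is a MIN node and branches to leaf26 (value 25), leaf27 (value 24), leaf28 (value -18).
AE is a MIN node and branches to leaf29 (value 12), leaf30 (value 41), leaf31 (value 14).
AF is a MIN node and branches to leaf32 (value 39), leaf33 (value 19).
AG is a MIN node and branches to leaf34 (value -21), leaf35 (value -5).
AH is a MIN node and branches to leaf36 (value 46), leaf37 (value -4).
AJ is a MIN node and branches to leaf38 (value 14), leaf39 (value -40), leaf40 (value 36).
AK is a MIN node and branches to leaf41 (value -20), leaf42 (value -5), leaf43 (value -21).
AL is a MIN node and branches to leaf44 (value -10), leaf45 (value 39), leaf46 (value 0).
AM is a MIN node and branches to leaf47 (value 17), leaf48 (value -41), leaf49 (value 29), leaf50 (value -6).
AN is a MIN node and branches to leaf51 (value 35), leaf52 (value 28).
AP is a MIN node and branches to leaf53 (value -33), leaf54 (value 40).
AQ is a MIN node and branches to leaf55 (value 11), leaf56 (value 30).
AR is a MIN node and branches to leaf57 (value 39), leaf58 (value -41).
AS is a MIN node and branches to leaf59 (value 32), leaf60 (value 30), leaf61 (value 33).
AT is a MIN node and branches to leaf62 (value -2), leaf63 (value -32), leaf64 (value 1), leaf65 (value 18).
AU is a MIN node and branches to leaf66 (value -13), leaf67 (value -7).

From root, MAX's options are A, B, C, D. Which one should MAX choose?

S (MIN): min(32, -11) = -11
T (MIN): min(18, -43) = -43
U (MIN): min(-48, 24) = -48
E (MAX): max(-11, -43, -48) = -11
V (MIN): min(45, 24) = 24
W (MIN): min(-16, -48, -22) = -48
F (MAX): max(24, -48) = 24
X (MIN): min(-25, -2, -10) = -25
Y (MIN): min(-5, -31) = -31
Z (MIN): min(-42, -14) = -42
G (MAX): max(-25, -31, -42) = -25
A (MIN): min(-11, 24, -25) = -25
AA (MIN): min(-12, 28) = -12
AB (MIN): min(-14, 2) = -14
H (MAX): max(-12, -14) = -12
AC (MIN): min(-34, -40, 42) = -40
AD (MIN): min(25, 24, -18) = -18
J (MAX): max(-40, -18) = -18
AE (MIN): min(12, 41, 14) = 12
AF (MIN): min(39, 19) = 19
K (MAX): max(12, 19) = 19
B (MIN): min(-12, -18, 19) = -18
AG (MIN): min(-21, -5) = -21
AH (MIN): min(46, -4) = -4
L (MAX): max(-21, -4) = -4
AJ (MIN): min(14, -40, 36) = -40
AK (MIN): min(-20, -5, -21) = -21
M (MAX): max(-40, -21) = -21
AL (MIN): min(-10, 39, 0) = -10
AM (MIN): min(17, -41, 29, -6) = -41
N (MAX): max(-10, -41) = -10
AN (MIN): min(35, 28) = 28
AP (MIN): min(-33, 40) = -33
P (MAX): max(28, -33) = 28
C (MIN): min(-4, -21, -10, 28) = -21
AQ (MIN): min(11, 30) = 11
AR (MIN): min(39, -41) = -41
Q (MAX): max(11, -41) = 11
AS (MIN): min(32, 30, 33) = 30
AT (MIN): min(-2, -32, 1, 18) = -32
AU (MIN): min(-13, -7) = -13
R (MAX): max(30, -32, -13) = 30
D (MIN): min(11, 30) = 11
root (MAX): max(-25, -18, -21, 11) = 11
MAX at root wants the highest of {A=-25, B=-18, C=-21, D=11}, so chooses D.

D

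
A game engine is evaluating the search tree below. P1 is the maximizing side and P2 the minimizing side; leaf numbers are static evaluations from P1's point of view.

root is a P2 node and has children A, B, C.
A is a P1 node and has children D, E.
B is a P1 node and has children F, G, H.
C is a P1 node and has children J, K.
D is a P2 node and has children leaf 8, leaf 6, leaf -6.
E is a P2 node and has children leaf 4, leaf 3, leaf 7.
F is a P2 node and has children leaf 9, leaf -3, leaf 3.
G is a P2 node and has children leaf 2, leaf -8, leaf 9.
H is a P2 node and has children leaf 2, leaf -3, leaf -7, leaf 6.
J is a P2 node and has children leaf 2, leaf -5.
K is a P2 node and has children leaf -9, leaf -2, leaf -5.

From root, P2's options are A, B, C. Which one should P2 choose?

C

D (P2): min(8, 6, -6) = -6
E (P2): min(4, 3, 7) = 3
A (P1): max(-6, 3) = 3
F (P2): min(9, -3, 3) = -3
G (P2): min(2, -8, 9) = -8
H (P2): min(2, -3, -7, 6) = -7
B (P1): max(-3, -8, -7) = -3
J (P2): min(2, -5) = -5
K (P2): min(-9, -2, -5) = -9
C (P1): max(-5, -9) = -5
root (P2): min(3, -3, -5) = -5
P2 at root wants the lowest of {A=3, B=-3, C=-5}, so chooses C.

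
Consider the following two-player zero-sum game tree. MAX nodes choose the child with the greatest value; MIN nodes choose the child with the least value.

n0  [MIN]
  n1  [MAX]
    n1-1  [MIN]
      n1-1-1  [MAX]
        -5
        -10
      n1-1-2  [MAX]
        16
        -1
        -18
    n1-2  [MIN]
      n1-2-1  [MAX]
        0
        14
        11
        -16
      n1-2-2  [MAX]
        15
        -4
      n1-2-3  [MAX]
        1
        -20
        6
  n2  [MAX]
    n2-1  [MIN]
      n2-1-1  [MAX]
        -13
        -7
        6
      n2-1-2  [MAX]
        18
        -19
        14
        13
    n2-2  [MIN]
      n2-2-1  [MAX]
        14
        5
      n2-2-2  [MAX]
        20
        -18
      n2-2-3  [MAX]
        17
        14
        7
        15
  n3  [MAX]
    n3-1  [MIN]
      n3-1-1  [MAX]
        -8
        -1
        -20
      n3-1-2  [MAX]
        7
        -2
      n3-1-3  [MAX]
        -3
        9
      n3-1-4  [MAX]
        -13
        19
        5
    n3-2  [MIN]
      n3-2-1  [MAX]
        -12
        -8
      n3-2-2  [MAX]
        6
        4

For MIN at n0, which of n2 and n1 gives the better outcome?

n2-1-1 (MAX): max(-13, -7, 6) = 6
n2-1-2 (MAX): max(18, -19, 14, 13) = 18
n2-1 (MIN): min(6, 18) = 6
n2-2-1 (MAX): max(14, 5) = 14
n2-2-2 (MAX): max(20, -18) = 20
n2-2-3 (MAX): max(17, 14, 7, 15) = 17
n2-2 (MIN): min(14, 20, 17) = 14
n2 (MAX): max(6, 14) = 14
n1-1-1 (MAX): max(-5, -10) = -5
n1-1-2 (MAX): max(16, -1, -18) = 16
n1-1 (MIN): min(-5, 16) = -5
n1-2-1 (MAX): max(0, 14, 11, -16) = 14
n1-2-2 (MAX): max(15, -4) = 15
n1-2-3 (MAX): max(1, -20, 6) = 6
n1-2 (MIN): min(14, 15, 6) = 6
n1 (MAX): max(-5, 6) = 6
MIN prefers the lower value; n2=14, n1=6. n1 is better since 6 < 14.

n1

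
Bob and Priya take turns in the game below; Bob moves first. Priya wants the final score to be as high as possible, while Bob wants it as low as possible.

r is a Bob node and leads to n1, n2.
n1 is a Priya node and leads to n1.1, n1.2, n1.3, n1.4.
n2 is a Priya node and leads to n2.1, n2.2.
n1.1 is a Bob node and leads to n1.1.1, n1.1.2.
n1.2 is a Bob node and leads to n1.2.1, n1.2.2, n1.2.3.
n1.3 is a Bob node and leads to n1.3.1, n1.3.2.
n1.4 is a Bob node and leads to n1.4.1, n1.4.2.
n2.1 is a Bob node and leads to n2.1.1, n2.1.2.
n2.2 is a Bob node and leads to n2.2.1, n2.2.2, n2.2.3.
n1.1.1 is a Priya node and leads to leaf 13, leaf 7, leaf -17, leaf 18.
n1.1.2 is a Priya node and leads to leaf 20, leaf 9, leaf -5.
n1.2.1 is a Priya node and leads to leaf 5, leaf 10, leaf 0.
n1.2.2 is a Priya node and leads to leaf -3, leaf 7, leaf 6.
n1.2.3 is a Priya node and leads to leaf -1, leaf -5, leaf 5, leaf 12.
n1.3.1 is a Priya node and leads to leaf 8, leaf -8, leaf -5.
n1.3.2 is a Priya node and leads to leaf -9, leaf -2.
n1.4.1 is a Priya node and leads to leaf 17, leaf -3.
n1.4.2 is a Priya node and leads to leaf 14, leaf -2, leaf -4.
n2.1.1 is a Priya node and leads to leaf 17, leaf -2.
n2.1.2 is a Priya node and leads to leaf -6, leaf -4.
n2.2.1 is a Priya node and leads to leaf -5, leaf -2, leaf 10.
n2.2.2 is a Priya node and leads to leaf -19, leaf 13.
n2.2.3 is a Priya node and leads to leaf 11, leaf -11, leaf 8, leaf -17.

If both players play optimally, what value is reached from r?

10

n1.1.1 (Priya): max(13, 7, -17, 18) = 18
n1.1.2 (Priya): max(20, 9, -5) = 20
n1.1 (Bob): min(18, 20) = 18
n1.2.1 (Priya): max(5, 10, 0) = 10
n1.2.2 (Priya): max(-3, 7, 6) = 7
n1.2.3 (Priya): max(-1, -5, 5, 12) = 12
n1.2 (Bob): min(10, 7, 12) = 7
n1.3.1 (Priya): max(8, -8, -5) = 8
n1.3.2 (Priya): max(-9, -2) = -2
n1.3 (Bob): min(8, -2) = -2
n1.4.1 (Priya): max(17, -3) = 17
n1.4.2 (Priya): max(14, -2, -4) = 14
n1.4 (Bob): min(17, 14) = 14
n1 (Priya): max(18, 7, -2, 14) = 18
n2.1.1 (Priya): max(17, -2) = 17
n2.1.2 (Priya): max(-6, -4) = -4
n2.1 (Bob): min(17, -4) = -4
n2.2.1 (Priya): max(-5, -2, 10) = 10
n2.2.2 (Priya): max(-19, 13) = 13
n2.2.3 (Priya): max(11, -11, 8, -17) = 11
n2.2 (Bob): min(10, 13, 11) = 10
n2 (Priya): max(-4, 10) = 10
r (Bob): min(18, 10) = 10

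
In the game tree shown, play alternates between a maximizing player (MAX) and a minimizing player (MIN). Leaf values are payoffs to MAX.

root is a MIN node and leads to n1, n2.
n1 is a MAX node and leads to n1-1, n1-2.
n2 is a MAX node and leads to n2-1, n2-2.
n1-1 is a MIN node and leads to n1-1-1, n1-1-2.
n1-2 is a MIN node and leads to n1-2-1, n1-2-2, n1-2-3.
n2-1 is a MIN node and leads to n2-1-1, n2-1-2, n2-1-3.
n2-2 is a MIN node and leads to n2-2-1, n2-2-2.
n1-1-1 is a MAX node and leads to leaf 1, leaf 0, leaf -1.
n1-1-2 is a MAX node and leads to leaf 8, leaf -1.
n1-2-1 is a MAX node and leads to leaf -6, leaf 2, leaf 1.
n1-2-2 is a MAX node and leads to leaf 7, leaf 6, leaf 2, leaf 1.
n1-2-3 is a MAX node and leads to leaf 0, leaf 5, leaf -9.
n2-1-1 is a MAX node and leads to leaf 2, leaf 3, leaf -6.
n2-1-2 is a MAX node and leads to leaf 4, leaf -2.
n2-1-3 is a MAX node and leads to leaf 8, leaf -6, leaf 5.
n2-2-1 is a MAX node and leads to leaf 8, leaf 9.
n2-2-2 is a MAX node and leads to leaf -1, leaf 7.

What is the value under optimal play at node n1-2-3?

5

n1-2-3 (MAX): max(0, 5, -9) = 5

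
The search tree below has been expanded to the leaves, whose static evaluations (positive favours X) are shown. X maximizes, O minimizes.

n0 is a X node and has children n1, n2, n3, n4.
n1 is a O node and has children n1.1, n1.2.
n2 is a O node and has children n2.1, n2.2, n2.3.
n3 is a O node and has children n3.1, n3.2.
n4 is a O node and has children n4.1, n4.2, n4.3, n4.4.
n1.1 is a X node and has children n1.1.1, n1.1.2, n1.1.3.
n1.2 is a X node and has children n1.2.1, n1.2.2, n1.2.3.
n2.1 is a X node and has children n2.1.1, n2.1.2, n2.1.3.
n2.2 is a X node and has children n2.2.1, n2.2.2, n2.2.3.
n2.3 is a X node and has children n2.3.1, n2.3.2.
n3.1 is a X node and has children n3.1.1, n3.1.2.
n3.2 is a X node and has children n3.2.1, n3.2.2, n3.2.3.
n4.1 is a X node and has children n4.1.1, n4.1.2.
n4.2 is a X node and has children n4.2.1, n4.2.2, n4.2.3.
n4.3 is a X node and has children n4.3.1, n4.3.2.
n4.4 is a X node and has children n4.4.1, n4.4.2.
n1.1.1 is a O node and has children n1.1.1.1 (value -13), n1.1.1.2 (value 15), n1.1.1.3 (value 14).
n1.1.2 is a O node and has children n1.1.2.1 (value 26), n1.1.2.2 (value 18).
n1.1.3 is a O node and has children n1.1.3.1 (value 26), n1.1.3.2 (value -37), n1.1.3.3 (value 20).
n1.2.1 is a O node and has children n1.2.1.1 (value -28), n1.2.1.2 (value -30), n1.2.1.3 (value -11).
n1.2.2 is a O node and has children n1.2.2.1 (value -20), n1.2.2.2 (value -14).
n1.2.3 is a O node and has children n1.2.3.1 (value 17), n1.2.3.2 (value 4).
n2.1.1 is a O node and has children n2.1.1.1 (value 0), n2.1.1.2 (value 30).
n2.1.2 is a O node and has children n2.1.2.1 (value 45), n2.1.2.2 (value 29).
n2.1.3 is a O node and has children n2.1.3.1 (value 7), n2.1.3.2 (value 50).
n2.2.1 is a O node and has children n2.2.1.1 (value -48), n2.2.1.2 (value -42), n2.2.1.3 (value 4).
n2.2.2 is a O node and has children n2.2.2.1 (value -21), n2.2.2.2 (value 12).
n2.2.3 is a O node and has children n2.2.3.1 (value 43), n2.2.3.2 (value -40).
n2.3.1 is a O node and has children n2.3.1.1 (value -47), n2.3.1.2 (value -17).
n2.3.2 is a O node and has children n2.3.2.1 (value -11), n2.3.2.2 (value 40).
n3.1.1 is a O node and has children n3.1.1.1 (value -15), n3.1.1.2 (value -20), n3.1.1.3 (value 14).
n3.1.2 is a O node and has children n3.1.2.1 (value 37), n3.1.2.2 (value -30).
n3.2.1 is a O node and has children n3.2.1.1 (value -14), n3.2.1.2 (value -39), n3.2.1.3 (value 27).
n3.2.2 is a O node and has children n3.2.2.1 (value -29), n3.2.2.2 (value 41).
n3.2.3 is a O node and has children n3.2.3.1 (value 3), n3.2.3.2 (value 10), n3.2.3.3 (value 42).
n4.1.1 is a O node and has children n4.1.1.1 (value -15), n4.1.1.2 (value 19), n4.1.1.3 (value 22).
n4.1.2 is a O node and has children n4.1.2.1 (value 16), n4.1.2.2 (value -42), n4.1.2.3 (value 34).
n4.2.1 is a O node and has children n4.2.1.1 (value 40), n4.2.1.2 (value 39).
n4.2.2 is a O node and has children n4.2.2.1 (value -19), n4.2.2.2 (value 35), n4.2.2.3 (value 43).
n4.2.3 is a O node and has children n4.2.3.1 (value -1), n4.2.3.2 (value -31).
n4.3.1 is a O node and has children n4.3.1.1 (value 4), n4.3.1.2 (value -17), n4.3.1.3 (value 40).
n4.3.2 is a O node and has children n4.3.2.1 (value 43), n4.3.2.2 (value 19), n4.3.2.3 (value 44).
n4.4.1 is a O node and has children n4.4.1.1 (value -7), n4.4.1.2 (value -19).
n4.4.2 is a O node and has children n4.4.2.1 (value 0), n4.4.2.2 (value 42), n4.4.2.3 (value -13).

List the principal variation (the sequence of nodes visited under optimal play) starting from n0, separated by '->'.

n0 -> n1 -> n1.2 -> n1.2.3 -> n1.2.3.2

n1.1.1 (O): min(-13, 15, 14) = -13
n1.1.2 (O): min(26, 18) = 18
n1.1.3 (O): min(26, -37, 20) = -37
n1.1 (X): max(-13, 18, -37) = 18
n1.2.1 (O): min(-28, -30, -11) = -30
n1.2.2 (O): min(-20, -14) = -20
n1.2.3 (O): min(17, 4) = 4
n1.2 (X): max(-30, -20, 4) = 4
n1 (O): min(18, 4) = 4
n2.1.1 (O): min(0, 30) = 0
n2.1.2 (O): min(45, 29) = 29
n2.1.3 (O): min(7, 50) = 7
n2.1 (X): max(0, 29, 7) = 29
n2.2.1 (O): min(-48, -42, 4) = -48
n2.2.2 (O): min(-21, 12) = -21
n2.2.3 (O): min(43, -40) = -40
n2.2 (X): max(-48, -21, -40) = -21
n2.3.1 (O): min(-47, -17) = -47
n2.3.2 (O): min(-11, 40) = -11
n2.3 (X): max(-47, -11) = -11
n2 (O): min(29, -21, -11) = -21
n3.1.1 (O): min(-15, -20, 14) = -20
n3.1.2 (O): min(37, -30) = -30
n3.1 (X): max(-20, -30) = -20
n3.2.1 (O): min(-14, -39, 27) = -39
n3.2.2 (O): min(-29, 41) = -29
n3.2.3 (O): min(3, 10, 42) = 3
n3.2 (X): max(-39, -29, 3) = 3
n3 (O): min(-20, 3) = -20
n4.1.1 (O): min(-15, 19, 22) = -15
n4.1.2 (O): min(16, -42, 34) = -42
n4.1 (X): max(-15, -42) = -15
n4.2.1 (O): min(40, 39) = 39
n4.2.2 (O): min(-19, 35, 43) = -19
n4.2.3 (O): min(-1, -31) = -31
n4.2 (X): max(39, -19, -31) = 39
n4.3.1 (O): min(4, -17, 40) = -17
n4.3.2 (O): min(43, 19, 44) = 19
n4.3 (X): max(-17, 19) = 19
n4.4.1 (O): min(-7, -19) = -19
n4.4.2 (O): min(0, 42, -13) = -13
n4.4 (X): max(-19, -13) = -13
n4 (O): min(-15, 39, 19, -13) = -15
n0 (X): max(4, -21, -20, -15) = 4
At n0, X picks n1 (highest: 4).
At n1, O picks n1.2 (lowest: 4).
At n1.2, X picks n1.2.3 (highest: 4).
At n1.2.3, O picks n1.2.3.2 (lowest: 4).
Terminal value 4.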